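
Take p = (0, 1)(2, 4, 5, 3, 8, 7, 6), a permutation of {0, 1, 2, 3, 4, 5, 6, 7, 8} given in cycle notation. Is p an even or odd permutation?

The cycle lengths are 7, 2.
A cycle is odd iff its length is even; p has 1 even-length cycle, so sgn(p) = (−1)^1 and p is odd.

odd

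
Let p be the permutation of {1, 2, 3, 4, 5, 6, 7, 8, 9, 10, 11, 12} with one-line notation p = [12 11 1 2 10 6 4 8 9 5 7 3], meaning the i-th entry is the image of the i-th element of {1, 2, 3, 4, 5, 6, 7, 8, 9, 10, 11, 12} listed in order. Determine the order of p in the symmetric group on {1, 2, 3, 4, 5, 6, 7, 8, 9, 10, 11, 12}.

12

Decomposing into disjoint cycles gives cycle lengths 4, 3, 2, 1, 1, 1.
The order of p is the least common multiple of its cycle lengths: lcm(4, 3, 2) = 12.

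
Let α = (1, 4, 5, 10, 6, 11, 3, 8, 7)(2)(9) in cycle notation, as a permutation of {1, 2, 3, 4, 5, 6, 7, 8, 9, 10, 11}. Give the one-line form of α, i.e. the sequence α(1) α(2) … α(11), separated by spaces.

4 2 8 5 10 11 1 7 9 6 3

Each element maps to the next entry in its cycle (wrapping to the front): 1→4, 2→2, 3→8, 4→5, 5→10, 6→11, 7→1, 8→7, 9→9, 10→6, 11→3.
Listing these in domain order gives 4 2 8 5 10 11 1 7 9 6 3.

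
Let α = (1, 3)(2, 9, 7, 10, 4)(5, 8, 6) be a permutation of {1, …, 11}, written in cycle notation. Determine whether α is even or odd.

The cycle lengths are 5, 3, 2, 1.
A cycle of length ℓ contributes ℓ−1 transpositions, so α is a product of 4 + 2 + 1 = 7 transpositions — odd.

odd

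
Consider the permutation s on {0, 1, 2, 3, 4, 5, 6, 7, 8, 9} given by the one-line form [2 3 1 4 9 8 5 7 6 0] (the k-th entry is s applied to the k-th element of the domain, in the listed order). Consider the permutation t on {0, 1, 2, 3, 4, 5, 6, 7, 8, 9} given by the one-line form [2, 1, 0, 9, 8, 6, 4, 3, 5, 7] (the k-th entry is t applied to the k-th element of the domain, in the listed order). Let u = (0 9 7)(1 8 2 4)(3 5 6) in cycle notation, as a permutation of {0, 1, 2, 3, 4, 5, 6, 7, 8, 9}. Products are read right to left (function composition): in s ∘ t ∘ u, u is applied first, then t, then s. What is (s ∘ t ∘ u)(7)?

Apply the permutations in order: u(7) = 0, then t(0) = 2, then s(2) = 1. So (s ∘ t ∘ u)(7) = 1.

1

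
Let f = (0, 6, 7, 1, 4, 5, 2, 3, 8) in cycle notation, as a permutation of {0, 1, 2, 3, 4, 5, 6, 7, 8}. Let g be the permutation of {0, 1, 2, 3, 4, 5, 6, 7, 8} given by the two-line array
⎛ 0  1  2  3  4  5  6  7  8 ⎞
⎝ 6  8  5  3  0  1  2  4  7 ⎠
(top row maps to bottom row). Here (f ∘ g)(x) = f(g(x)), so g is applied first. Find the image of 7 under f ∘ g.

g(7) = 4, then f(4) = 5; composing gives (f ∘ g)(7) = 5.

5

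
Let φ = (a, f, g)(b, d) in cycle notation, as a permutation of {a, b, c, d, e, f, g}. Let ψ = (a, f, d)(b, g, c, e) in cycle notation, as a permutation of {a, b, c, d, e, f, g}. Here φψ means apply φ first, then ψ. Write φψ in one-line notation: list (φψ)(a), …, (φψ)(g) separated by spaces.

d a e g b c f

(φψ)(x) = ψ(φ(x)). Computing each image: ψ(φ(a)) = ψ(f) = d, ψ(φ(b)) = ψ(d) = a, ψ(φ(c)) = ψ(c) = e, ψ(φ(d)) = ψ(b) = g, ψ(φ(e)) = ψ(e) = b, ψ(φ(f)) = ψ(g) = c, ψ(φ(g)) = ψ(a) = f.
Hence φψ = [d a e g b c f].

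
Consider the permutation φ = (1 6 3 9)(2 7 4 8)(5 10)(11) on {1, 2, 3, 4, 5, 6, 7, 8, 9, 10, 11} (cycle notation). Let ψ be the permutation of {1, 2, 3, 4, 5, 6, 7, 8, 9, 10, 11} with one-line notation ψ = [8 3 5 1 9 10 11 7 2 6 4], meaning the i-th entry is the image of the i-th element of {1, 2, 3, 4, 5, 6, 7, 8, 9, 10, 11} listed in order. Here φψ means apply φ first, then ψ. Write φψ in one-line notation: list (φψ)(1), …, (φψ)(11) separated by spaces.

(φψ)(x) = ψ(φ(x)). Computing each image: ψ(φ(1)) = ψ(6) = 10, ψ(φ(2)) = ψ(7) = 11, ψ(φ(3)) = ψ(9) = 2, ψ(φ(4)) = ψ(8) = 7, ψ(φ(5)) = ψ(10) = 6, ψ(φ(6)) = ψ(3) = 5, ψ(φ(7)) = ψ(4) = 1, ψ(φ(8)) = ψ(2) = 3, ψ(φ(9)) = ψ(1) = 8, ψ(φ(10)) = ψ(5) = 9, ψ(φ(11)) = ψ(11) = 4.
Hence φψ = [10 11 2 7 6 5 1 3 8 9 4].

10 11 2 7 6 5 1 3 8 9 4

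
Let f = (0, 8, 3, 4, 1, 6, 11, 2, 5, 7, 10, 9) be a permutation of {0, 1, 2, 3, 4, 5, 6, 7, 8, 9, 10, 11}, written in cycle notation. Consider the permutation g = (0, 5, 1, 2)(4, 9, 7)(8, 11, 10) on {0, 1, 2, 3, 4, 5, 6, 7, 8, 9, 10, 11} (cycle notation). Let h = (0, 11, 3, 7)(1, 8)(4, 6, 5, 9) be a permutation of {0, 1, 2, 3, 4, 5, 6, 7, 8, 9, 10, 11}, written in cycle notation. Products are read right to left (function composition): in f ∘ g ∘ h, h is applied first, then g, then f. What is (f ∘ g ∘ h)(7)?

7

(f ∘ g ∘ h)(7) = f(g(h(7))). h(7) = 0, then g(0) = 5, then f(5) = 7, so the result is 7.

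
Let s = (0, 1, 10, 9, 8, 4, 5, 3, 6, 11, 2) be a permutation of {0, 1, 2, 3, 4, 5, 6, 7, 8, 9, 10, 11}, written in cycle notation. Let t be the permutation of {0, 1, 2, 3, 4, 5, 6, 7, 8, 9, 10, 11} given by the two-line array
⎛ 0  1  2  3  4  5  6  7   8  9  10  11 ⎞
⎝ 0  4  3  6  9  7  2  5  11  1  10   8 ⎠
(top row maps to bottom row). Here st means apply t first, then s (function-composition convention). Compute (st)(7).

3

(st)(7) = s(t(7)). t(7) = 5, then s(5) = 3. So (st)(7) = 3.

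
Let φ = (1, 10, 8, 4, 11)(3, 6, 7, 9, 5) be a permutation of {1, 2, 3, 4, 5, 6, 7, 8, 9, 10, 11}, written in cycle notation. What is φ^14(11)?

4

11 lies in the 5-cycle (1, 10, 8, 4, 11).
Since the cycle has length 5, φ^14 acts on it the same as φ^4 (14 mod 5 = 4).
Advancing 4 steps from 11: 11 → 1 → 10 → 8 → 4.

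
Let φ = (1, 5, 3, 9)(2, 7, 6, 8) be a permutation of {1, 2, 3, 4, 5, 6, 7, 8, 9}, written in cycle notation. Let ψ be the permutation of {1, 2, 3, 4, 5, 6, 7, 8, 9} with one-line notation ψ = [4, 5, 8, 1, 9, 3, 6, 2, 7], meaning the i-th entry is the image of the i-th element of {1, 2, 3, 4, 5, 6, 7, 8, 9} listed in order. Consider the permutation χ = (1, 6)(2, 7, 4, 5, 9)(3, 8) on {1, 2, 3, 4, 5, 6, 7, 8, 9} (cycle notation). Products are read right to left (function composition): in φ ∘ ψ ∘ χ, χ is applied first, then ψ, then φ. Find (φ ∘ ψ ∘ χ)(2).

8

(φ ∘ ψ ∘ χ)(2) = φ(ψ(χ(2))). χ(2) = 7, then ψ(7) = 6, then φ(6) = 8, so the result is 8.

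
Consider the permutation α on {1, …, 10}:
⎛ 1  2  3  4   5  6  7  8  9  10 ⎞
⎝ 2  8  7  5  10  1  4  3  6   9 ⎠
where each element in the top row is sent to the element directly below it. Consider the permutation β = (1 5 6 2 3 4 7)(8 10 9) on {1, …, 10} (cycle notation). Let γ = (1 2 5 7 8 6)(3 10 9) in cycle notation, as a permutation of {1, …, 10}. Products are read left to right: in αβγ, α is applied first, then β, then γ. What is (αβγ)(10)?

6

(αβγ)(10) = γ(β(α(10))). α(10) = 9, then β(9) = 8, then γ(8) = 6, so the result is 6.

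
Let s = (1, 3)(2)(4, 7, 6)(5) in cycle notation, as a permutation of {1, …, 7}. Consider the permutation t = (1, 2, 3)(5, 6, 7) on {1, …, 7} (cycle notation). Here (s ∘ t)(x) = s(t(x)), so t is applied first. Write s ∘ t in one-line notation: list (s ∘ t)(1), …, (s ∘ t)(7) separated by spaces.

(s ∘ t)(x) = s(t(x)). Computing each image: s(t(1)) = s(2) = 2, s(t(2)) = s(3) = 1, s(t(3)) = s(1) = 3, s(t(4)) = s(4) = 7, s(t(5)) = s(6) = 4, s(t(6)) = s(7) = 6, s(t(7)) = s(5) = 5.
Hence s ∘ t = [2 1 3 7 4 6 5].

2 1 3 7 4 6 5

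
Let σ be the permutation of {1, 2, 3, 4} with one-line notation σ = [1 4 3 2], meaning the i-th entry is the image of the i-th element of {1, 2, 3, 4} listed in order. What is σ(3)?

3

3 is element number 3 of the domain, and entry number 3 of the one-line form is 3, so σ(3) = 3.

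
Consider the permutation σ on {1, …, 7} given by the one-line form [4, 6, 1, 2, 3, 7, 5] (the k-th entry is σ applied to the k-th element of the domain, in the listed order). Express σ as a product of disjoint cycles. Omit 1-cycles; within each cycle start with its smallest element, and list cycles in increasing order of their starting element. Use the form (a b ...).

(1 4 2 6 7 5 3)

From 1: 1 → 4 → 2 → 6 → 7 → 5 → 3 → 1, closing the cycle (1 4 2 6 7 5 3).
Repeating from the next unused element and collecting all non-trivial cycles gives (1 4 2 6 7 5 3).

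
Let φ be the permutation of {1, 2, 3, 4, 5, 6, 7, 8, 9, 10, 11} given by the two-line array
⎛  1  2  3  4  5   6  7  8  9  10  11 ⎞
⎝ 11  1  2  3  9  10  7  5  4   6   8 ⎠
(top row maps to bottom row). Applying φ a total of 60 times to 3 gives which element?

8

Tracing 3 → 2 → … returns to 3 after 8 steps, so 3 lies in an 8-cycle (1 11 8 5 9 4 3 2).
On an 8-cycle, φ^8 is the identity, so φ^60 = φ^4 there (60 ≡ 4 mod 8).
Stepping 4 places around the cycle: 3 → 2 → 1 → 11 → 8.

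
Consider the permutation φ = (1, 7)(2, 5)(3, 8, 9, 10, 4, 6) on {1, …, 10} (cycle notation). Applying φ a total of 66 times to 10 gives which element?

10 lies in the 6-cycle (3, 8, 9, 10, 4, 6).
On a 6-cycle, φ^6 is the identity, so φ^66 = φ^0 there (66 ≡ 0 mod 6).
So φ^66(10) = 10.

10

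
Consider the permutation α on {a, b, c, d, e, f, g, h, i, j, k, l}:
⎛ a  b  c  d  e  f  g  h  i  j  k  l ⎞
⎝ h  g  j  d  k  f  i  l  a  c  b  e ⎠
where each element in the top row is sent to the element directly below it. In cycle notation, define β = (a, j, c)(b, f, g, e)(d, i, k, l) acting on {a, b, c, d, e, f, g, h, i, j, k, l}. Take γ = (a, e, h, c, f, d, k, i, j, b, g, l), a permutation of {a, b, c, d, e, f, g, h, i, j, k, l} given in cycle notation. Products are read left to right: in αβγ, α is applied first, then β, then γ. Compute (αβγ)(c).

f

Chase c: α(c) = j; β(j) = c; γ(c) = f. Hence (αβγ)(c) = f.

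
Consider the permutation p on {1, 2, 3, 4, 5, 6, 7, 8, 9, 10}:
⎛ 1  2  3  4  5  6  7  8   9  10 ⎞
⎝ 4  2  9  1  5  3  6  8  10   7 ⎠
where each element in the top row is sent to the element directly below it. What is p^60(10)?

10

Tracing 10 → 7 → … returns to 10 after 5 steps, so 10 lies in a 5-cycle (3 9 10 7 6).
Powers repeat with period 5 on this cycle, and 60 mod 5 = 0, so p^60(10) = p^0(10).
So p^60(10) = 10.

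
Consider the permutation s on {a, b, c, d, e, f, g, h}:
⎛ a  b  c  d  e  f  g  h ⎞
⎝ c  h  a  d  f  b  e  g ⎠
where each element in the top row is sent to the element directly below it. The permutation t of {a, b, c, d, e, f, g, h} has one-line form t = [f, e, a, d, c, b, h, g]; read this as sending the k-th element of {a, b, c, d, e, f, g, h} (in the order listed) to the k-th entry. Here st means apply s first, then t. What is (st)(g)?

s(g) = e, then t(e) = c; composing gives (st)(g) = c.

c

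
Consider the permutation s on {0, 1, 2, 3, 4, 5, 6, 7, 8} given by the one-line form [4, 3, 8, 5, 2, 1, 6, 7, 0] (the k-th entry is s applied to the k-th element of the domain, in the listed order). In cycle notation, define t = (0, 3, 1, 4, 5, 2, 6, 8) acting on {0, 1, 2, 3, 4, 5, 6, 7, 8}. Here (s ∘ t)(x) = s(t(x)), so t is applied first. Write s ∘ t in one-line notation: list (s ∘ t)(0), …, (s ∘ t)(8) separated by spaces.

(s ∘ t)(x) = s(t(x)). Computing each image: s(t(0)) = s(3) = 5, s(t(1)) = s(4) = 2, s(t(2)) = s(6) = 6, s(t(3)) = s(1) = 3, s(t(4)) = s(5) = 1, s(t(5)) = s(2) = 8, s(t(6)) = s(8) = 0, s(t(7)) = s(7) = 7, s(t(8)) = s(0) = 4.
Hence s ∘ t = [5 2 6 3 1 8 0 7 4].

5 2 6 3 1 8 0 7 4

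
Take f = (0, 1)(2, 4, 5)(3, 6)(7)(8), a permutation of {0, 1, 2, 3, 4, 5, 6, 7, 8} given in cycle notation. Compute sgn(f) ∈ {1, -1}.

The cycle lengths are 3, 2, 2, 1, 1.
A cycle of length ℓ contributes ℓ−1 transpositions, so f is a product of 2 + 1 + 1 = 4 transpositions — even.

1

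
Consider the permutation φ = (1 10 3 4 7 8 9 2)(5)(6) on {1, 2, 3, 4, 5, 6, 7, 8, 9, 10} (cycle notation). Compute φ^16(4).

4

4 lies in the 8-cycle (1 10 3 4 7 8 9 2).
Since the cycle has length 8, φ^16 acts on it the same as φ^0 (16 mod 8 = 0).
So φ^16(4) = 4.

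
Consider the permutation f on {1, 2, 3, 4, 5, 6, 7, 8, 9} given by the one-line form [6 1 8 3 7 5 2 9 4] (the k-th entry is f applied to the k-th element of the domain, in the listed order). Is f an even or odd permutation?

odd

In disjoint-cycle form the cycle lengths are 5, 4.
A cycle is odd iff its length is even; f has 1 even-length cycle, so sgn(f) = (−1)^1 and f is odd.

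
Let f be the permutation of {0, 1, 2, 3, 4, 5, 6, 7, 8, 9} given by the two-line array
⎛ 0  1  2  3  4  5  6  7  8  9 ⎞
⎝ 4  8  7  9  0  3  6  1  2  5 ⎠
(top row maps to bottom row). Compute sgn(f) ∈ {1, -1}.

1

In disjoint-cycle form the cycle lengths are 4, 3, 2, 1.
A cycle is odd iff its length is even; f has 2 even-length cycles, so sgn(f) = (−1)^2 and f is even.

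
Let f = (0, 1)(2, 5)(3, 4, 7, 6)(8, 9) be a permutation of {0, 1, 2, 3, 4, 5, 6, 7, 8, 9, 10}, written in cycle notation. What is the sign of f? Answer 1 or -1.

The cycle lengths are 4, 2, 2, 2, 1.
A cycle is odd iff its length is even; f has 4 even-length cycles, so sgn(f) = (−1)^4 and f is even.

1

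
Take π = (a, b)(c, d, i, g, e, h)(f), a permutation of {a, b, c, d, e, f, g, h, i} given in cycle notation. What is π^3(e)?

e lies in the 6-cycle (c, d, i, g, e, h).
Advancing 3 steps from e: e → h → c → d.

d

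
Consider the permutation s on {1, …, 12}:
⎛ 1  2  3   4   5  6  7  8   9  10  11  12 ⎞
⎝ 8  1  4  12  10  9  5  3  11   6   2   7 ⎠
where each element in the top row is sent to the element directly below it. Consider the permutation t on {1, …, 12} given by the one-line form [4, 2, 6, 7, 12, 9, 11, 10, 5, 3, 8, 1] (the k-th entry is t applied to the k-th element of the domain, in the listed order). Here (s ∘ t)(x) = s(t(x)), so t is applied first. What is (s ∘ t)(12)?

t(12) = 1, then s(1) = 8; composing gives (s ∘ t)(12) = 8.

8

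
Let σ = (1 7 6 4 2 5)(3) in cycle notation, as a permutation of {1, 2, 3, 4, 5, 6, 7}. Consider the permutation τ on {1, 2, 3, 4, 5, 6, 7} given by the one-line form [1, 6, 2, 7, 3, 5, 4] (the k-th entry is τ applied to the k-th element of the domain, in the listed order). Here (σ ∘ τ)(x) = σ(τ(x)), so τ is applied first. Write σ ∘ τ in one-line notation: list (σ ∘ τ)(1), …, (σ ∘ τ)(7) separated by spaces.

7 4 5 6 3 1 2

(σ ∘ τ)(x) = σ(τ(x)). Computing each image: σ(τ(1)) = σ(1) = 7, σ(τ(2)) = σ(6) = 4, σ(τ(3)) = σ(2) = 5, σ(τ(4)) = σ(7) = 6, σ(τ(5)) = σ(3) = 3, σ(τ(6)) = σ(5) = 1, σ(τ(7)) = σ(4) = 2.
Hence σ ∘ τ = [7 4 5 6 3 1 2].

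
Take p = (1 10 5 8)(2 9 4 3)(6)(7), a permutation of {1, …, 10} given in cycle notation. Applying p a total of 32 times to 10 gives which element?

10

10 lies in the 4-cycle (1 10 5 8).
Since the cycle has length 4, p^32 acts on it the same as p^0 (32 mod 4 = 0).
So p^32(10) = 10.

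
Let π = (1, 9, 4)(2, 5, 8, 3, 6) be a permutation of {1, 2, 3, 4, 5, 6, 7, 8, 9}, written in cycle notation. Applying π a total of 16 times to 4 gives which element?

1

4 lies in the 3-cycle (1, 9, 4).
Powers repeat with period 3 on this cycle, and 16 mod 3 = 1, so π^16(4) = π^1(4).
Advancing 1 step from 4: 4 → 1.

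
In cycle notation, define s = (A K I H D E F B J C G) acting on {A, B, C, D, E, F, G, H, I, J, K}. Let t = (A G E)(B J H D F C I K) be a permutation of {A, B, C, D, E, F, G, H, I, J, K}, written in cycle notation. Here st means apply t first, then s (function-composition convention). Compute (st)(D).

B

(st)(D) = s(t(D)). t(D) = F, then s(F) = B. So (st)(D) = B.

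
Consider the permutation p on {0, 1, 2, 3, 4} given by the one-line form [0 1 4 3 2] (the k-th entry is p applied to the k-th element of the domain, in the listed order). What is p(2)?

4

2 is element number 3 of the domain, and entry number 3 of the one-line form is 4, so p(2) = 4.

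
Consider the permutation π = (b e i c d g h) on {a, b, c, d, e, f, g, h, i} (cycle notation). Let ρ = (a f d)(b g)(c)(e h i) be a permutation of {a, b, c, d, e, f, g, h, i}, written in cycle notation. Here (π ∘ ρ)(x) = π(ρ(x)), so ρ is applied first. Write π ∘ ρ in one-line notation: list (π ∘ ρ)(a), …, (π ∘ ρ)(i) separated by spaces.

f h d a b g e c i

Chase each element through ρ then π: a → f → f; b → g → h; c → c → d; d → a → a; e → h → b; f → d → g; g → b → e; h → i → c; i → e → i.
So π ∘ ρ in one-line form is f h d a b g e c i.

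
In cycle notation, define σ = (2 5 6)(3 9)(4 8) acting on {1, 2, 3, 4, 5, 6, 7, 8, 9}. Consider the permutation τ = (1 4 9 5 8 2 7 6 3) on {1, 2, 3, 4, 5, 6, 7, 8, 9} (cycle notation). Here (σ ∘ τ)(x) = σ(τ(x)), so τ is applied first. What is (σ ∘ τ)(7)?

2

(σ ∘ τ)(7) = σ(τ(7)). τ(7) = 6, then σ(6) = 2. So (σ ∘ τ)(7) = 2.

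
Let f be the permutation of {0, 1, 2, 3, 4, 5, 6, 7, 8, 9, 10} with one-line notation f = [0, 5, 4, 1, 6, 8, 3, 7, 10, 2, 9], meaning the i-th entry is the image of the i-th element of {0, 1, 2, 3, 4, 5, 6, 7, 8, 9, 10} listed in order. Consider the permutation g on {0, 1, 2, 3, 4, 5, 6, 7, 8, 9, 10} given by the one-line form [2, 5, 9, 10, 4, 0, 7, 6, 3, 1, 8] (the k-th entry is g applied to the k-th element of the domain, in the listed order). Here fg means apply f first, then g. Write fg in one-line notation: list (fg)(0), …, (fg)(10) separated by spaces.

Chase each element through f then g: 0 → 0 → 2; 1 → 5 → 0; 2 → 4 → 4; 3 → 1 → 5; 4 → 6 → 7; 5 → 8 → 3; 6 → 3 → 10; 7 → 7 → 6; 8 → 10 → 8; 9 → 2 → 9; 10 → 9 → 1.
So fg in one-line form is 2 0 4 5 7 3 10 6 8 9 1.

2 0 4 5 7 3 10 6 8 9 1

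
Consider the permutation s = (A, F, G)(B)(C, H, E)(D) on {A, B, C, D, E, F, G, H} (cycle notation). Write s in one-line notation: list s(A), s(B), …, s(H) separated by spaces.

F B H D C G A E

Image by image: A↦F, B↦B, C↦H, D↦D, E↦C, F↦G, G↦A, H↦E.
So the one-line form is F B H D C G A E.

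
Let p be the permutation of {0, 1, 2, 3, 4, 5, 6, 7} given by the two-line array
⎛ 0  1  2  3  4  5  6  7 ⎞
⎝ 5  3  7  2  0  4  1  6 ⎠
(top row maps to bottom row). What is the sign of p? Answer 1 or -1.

1

In disjoint-cycle form the cycle lengths are 5, 3.
A cycle of length ℓ contributes ℓ−1 transpositions, so p is a product of 4 + 2 = 6 transpositions — even.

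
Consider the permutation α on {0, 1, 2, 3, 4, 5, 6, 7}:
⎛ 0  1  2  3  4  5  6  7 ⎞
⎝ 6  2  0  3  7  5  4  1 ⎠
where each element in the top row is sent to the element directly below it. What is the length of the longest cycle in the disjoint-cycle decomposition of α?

Decomposing into disjoint cycles gives (0 6 4 7 1 2); the longest has length 6.

6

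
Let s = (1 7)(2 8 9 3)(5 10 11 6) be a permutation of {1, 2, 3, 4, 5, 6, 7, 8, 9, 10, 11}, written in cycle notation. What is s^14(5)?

11

5 lies in the 4-cycle (5 10 11 6).
Since the cycle has length 4, s^14 acts on it the same as s^2 (14 mod 4 = 2).
Stepping 2 places around the cycle: 5 → 10 → 11.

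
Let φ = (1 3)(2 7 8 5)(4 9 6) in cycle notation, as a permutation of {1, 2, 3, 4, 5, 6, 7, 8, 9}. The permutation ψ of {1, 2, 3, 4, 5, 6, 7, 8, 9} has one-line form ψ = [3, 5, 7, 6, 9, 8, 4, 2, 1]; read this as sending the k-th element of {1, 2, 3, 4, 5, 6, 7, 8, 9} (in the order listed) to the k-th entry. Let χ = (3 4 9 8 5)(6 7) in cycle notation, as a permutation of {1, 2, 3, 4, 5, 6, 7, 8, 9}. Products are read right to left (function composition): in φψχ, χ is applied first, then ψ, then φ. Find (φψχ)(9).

(φψχ)(9) = φ(ψ(χ(9))). χ(9) = 8, then ψ(8) = 2, then φ(2) = 7, so the result is 7.

7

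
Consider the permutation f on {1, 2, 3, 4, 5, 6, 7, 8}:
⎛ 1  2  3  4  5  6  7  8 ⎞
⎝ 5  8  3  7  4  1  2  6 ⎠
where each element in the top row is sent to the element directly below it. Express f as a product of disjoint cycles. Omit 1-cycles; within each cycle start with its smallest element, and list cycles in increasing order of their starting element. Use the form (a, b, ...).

From 1: 1 → 5 → 4 → 7 → 2 → 8 → 6 → 1, closing the cycle (1, 5, 4, 7, 2, 8, 6).
Repeating from the next unused element and collecting all non-trivial cycles gives (1, 5, 4, 7, 2, 8, 6).

(1, 5, 4, 7, 2, 8, 6)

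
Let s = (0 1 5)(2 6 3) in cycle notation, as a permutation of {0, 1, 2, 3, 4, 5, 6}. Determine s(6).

3

Within (2 6 3), 6 ↦ 3.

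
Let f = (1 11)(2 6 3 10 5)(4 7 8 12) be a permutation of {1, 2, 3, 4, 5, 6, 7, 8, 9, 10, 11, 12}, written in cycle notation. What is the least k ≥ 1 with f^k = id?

The cycle type of f is (5, 4, 2, 1).
Since disjoint cycles commute, ord(f) = lcm(5, 4, 2) = 20.

20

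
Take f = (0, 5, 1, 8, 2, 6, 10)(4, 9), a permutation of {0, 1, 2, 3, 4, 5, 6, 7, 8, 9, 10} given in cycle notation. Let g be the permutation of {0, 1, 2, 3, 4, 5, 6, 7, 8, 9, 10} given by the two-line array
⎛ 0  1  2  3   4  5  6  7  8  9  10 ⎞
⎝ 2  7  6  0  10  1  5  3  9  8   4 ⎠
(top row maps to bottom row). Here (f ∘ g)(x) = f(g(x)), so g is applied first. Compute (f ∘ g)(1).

(f ∘ g)(1) = f(g(1)). g(1) = 7, then f(7) = 7. So (f ∘ g)(1) = 7.

7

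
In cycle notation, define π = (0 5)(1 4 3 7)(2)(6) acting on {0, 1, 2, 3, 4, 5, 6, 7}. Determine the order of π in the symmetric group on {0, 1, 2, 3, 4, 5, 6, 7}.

The disjoint cycles have lengths 4, 2, 1, 1.
The order of π is the least common multiple of its cycle lengths: lcm(4, 2) = 4.

4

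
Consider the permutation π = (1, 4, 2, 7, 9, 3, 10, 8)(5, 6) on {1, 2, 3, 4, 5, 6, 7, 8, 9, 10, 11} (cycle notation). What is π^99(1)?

1 lies in the 8-cycle (1, 4, 2, 7, 9, 3, 10, 8).
Since the cycle has length 8, π^99 acts on it the same as π^3 (99 mod 8 = 3).
Stepping 3 places around the cycle: 1 → 4 → 2 → 7.

7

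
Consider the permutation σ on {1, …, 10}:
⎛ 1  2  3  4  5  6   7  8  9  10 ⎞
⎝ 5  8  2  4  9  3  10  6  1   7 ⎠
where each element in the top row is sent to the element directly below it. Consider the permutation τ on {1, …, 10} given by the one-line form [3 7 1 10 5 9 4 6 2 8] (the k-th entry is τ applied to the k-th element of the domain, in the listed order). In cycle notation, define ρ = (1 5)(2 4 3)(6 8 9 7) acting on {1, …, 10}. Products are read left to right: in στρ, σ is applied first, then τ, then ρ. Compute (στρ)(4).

Apply the permutations in order: σ(4) = 4, then τ(4) = 10, then ρ(10) = 10. So (στρ)(4) = 10.

10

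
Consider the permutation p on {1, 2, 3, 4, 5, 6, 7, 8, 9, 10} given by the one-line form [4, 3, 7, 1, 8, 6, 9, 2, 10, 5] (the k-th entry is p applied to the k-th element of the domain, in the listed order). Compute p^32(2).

10

Tracing 2 → 3 → … returns to 2 after 7 steps, so 2 lies in a 7-cycle (2 3 7 9 10 5 8).
Powers repeat with period 7 on this cycle, and 32 mod 7 = 4, so p^32(2) = p^4(2).
Advancing 4 steps from 2: 2 → 3 → 7 → 9 → 10.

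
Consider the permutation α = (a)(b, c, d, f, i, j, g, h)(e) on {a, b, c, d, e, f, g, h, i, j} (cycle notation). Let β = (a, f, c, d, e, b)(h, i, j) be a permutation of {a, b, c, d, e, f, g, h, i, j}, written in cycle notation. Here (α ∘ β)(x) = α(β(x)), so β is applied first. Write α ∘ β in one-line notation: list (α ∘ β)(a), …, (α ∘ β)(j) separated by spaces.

i a f e c d h j g b

(α ∘ β)(x) = α(β(x)). Computing each image: α(β(a)) = α(f) = i, α(β(b)) = α(a) = a, α(β(c)) = α(d) = f, α(β(d)) = α(e) = e, α(β(e)) = α(b) = c, α(β(f)) = α(c) = d, α(β(g)) = α(g) = h, α(β(h)) = α(i) = j, α(β(i)) = α(j) = g, α(β(j)) = α(h) = b.
Hence α ∘ β = [i a f e c d h j g b].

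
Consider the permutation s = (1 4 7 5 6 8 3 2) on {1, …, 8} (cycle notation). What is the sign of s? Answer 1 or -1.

The cycle lengths are 8.
A cycle is odd iff its length is even; s has 1 even-length cycle, so sgn(s) = (−1)^1 and s is odd.

-1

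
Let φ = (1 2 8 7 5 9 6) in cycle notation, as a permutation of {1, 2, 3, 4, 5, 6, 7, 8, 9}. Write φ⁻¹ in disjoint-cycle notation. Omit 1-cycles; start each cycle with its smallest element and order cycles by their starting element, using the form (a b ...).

If φ sends a → b within a cycle, φ⁻¹ sends b → a; equivalently, reverse each cycle.
Reversing each cycle of φ and rotating so the smallest element leads gives (1 6 9 5 7 8 2).

(1 6 9 5 7 8 2)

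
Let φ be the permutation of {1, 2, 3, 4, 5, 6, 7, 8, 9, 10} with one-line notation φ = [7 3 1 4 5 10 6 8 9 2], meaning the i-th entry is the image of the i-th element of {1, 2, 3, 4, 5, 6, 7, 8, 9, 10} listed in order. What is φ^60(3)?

3

Tracing 3 → 1 → … returns to 3 after 6 steps, so 3 lies in a 6-cycle (1 7 6 10 2 3).
Since the cycle has length 6, φ^60 acts on it the same as φ^0 (60 mod 6 = 0).
So φ^60(3) = 3.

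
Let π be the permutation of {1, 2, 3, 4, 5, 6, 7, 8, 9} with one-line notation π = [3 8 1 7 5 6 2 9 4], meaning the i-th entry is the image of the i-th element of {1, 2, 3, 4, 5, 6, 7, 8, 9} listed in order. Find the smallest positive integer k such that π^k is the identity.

10

Writing π as disjoint cycles, the cycle lengths are 5, 2, 1, 1.
Since disjoint cycles commute, ord(π) = lcm(5, 2) = 10.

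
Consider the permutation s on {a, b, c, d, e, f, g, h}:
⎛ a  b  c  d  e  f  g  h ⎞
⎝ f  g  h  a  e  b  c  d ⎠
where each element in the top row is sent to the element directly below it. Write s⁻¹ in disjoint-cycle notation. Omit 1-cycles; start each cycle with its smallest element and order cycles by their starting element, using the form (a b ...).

(a d h c g b f)

The cycle decomposition of s is (a f b g c h d).
Reversing each cycle (and rotating so the smallest element leads) gives s⁻¹ = (a d h c g b f).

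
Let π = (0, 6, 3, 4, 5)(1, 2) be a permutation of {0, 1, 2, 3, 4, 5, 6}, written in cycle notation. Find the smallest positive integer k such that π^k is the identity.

10

The cycle type of π is (5, 2).
Since disjoint cycles commute, ord(π) = lcm(5, 2) = 10.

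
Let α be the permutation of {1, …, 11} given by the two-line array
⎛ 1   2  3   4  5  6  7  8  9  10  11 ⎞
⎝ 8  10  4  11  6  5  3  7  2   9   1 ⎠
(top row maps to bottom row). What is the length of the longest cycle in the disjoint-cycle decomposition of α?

6

Decomposing into disjoint cycles gives (1 8 7 3 4 11)(2 10 9)(5 6); the longest has length 6.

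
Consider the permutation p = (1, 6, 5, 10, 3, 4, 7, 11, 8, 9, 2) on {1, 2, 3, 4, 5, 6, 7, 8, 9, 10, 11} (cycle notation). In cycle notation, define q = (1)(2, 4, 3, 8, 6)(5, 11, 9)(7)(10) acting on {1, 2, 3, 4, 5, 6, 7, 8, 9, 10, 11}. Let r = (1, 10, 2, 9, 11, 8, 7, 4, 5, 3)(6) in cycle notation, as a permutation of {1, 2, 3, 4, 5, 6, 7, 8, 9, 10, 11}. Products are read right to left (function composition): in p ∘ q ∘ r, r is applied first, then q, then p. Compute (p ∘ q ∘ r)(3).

6

(p ∘ q ∘ r)(3) = p(q(r(3))). r(3) = 1, then q(1) = 1, then p(1) = 6, so the result is 6.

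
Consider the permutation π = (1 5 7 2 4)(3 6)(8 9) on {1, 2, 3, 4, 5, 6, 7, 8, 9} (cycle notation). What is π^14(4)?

4 lies in the 5-cycle (1 5 7 2 4).
Since the cycle has length 5, π^14 acts on it the same as π^4 (14 mod 5 = 4).
Stepping 4 places around the cycle: 4 → 1 → 5 → 7 → 2.

2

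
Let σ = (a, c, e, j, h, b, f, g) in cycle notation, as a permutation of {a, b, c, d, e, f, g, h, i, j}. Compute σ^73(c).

e

c lies in the 8-cycle (a, c, e, j, h, b, f, g).
Since the cycle has length 8, σ^73 acts on it the same as σ^1 (73 mod 8 = 1).
Advancing 1 step from c: c → e.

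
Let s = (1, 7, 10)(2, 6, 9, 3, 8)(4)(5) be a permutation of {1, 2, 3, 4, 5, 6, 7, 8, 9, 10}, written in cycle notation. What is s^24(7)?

7 lies in the 3-cycle (1, 7, 10).
On a 3-cycle, s^3 is the identity, so s^24 = s^0 there (24 ≡ 0 mod 3).
So s^24(7) = 7.

7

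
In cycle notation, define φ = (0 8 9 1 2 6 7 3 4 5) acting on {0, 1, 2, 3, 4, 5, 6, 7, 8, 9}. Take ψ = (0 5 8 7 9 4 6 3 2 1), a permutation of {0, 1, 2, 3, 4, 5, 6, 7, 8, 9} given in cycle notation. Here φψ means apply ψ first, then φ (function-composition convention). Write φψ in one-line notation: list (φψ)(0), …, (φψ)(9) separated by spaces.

0 8 2 6 7 9 4 1 3 5

Chase each element through ψ then φ: 0 → 5 → 0; 1 → 0 → 8; 2 → 1 → 2; 3 → 2 → 6; 4 → 6 → 7; 5 → 8 → 9; 6 → 3 → 4; 7 → 9 → 1; 8 → 7 → 3; 9 → 4 → 5.
So φψ in one-line form is 0 8 2 6 7 9 4 1 3 5.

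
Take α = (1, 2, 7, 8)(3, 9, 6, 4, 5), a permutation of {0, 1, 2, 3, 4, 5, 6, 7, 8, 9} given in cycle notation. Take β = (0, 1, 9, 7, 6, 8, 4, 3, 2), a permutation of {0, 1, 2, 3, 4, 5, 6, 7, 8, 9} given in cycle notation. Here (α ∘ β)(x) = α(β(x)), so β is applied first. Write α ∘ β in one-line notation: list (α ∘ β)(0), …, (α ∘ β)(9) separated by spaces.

2 6 0 7 9 3 1 4 5 8

For each element, apply β then α: 0 → 1 → 2; 1 → 9 → 6; 2 → 0 → 0; 3 → 2 → 7; 4 → 3 → 9; 5 → 5 → 3; 6 → 8 → 1; 7 → 6 → 4; 8 → 4 → 5; 9 → 7 → 8.
So α ∘ β in one-line form is 2 6 0 7 9 3 1 4 5 8.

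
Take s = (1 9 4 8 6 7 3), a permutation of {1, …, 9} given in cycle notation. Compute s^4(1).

1 lies in the 7-cycle (1 9 4 8 6 7 3).
Stepping 4 places around the cycle: 1 → 9 → 4 → 8 → 6.

6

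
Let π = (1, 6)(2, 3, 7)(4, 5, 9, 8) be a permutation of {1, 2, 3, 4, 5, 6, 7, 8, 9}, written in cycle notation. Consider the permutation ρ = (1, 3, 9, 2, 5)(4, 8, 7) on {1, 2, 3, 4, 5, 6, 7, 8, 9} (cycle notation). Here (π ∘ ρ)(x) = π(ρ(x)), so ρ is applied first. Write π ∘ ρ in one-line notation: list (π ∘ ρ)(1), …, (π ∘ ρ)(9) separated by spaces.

(π ∘ ρ)(x) = π(ρ(x)). Computing each image: π(ρ(1)) = π(3) = 7, π(ρ(2)) = π(5) = 9, π(ρ(3)) = π(9) = 8, π(ρ(4)) = π(8) = 4, π(ρ(5)) = π(1) = 6, π(ρ(6)) = π(6) = 1, π(ρ(7)) = π(4) = 5, π(ρ(8)) = π(7) = 2, π(ρ(9)) = π(2) = 3.
Hence π ∘ ρ = [7 9 8 4 6 1 5 2 3].

7 9 8 4 6 1 5 2 3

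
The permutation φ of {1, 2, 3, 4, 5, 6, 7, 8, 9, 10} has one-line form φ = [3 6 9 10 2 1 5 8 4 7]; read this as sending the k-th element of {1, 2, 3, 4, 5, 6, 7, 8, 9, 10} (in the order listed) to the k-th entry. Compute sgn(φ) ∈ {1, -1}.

In disjoint-cycle form the cycle lengths are 9, 1.
A cycle is odd iff its length is even; φ has 0 even-length cycles, so sgn(φ) = (−1)^0 and φ is even.

1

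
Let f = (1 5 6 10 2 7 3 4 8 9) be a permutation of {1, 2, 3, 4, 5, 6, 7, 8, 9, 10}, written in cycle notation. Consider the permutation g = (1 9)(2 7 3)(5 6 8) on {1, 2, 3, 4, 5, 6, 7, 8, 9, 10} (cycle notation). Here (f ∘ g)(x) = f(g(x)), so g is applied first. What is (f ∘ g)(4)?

8

(f ∘ g)(4) = f(g(4)). g(4) = 4, then f(4) = 8. So (f ∘ g)(4) = 8.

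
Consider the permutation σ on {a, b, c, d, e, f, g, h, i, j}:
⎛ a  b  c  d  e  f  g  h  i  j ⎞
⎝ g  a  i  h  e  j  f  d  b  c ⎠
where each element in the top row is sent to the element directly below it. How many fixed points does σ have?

The fixed points (elements with σ(x) = x) are {e}, so there is 1.

1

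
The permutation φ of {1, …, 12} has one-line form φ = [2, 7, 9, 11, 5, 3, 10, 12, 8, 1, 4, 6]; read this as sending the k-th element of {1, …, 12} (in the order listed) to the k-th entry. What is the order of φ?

20

The disjoint-cycle form of φ has cycle lengths 5, 4, 2, 1.
The order of φ is the least common multiple of its cycle lengths: lcm(5, 4, 2) = 20.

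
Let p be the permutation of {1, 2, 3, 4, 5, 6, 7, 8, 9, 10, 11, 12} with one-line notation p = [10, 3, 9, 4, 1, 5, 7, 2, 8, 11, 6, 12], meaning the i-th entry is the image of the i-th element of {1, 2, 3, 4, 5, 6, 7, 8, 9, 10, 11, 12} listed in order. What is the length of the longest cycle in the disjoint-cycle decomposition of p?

5

Decomposing into disjoint cycles gives (1 10 11 6 5)(2 3 9 8); the longest has length 5.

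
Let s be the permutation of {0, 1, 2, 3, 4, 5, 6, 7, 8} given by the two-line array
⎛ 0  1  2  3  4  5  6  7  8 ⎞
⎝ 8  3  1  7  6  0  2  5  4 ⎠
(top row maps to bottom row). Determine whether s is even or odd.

even

In disjoint-cycle form the cycle lengths are 9.
A cycle is odd iff its length is even; s has 0 even-length cycles, so sgn(s) = (−1)^0 and s is even.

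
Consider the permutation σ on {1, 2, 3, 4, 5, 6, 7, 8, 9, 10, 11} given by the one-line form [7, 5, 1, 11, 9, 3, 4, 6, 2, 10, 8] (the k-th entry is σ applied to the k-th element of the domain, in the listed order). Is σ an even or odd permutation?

In disjoint-cycle form the cycle lengths are 7, 3, 1.
A cycle is odd iff its length is even; σ has 0 even-length cycles, so sgn(σ) = (−1)^0 and σ is even.

even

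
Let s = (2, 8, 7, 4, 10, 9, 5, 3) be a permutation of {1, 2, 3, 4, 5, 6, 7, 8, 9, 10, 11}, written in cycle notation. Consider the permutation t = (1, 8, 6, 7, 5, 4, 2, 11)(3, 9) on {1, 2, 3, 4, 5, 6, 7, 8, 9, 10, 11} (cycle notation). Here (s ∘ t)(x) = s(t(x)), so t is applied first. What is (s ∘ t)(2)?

11

First apply t: t(2) = 11, then s(11) = 11. Thus (s ∘ t)(2) = 11.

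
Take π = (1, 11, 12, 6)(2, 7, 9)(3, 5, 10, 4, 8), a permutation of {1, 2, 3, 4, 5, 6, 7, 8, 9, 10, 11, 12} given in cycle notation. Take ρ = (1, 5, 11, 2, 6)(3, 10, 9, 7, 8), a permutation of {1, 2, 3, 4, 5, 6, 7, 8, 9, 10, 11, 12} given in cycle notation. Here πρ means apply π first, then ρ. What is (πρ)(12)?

π(12) = 6, then ρ(6) = 1; composing gives (πρ)(12) = 1.

1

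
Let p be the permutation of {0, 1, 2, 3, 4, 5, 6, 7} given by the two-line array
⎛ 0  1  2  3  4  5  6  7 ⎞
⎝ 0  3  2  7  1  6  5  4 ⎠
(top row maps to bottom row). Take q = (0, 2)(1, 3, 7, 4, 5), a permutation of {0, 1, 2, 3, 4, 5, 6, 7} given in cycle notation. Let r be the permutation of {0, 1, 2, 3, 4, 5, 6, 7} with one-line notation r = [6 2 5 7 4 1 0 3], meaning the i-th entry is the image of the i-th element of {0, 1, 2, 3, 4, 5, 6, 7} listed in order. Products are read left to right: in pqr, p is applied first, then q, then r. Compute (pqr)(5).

(pqr)(5) = r(q(p(5))). p(5) = 6, then q(6) = 6, then r(6) = 0, so the result is 0.

0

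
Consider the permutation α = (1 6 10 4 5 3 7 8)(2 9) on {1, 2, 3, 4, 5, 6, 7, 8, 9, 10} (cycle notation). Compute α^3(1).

1 lies in the 8-cycle (1 6 10 4 5 3 7 8).
Advancing 3 steps from 1: 1 → 6 → 10 → 4.

4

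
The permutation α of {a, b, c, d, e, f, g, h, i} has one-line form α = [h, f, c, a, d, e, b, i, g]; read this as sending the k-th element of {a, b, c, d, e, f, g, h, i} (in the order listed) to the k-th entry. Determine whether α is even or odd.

In disjoint-cycle form the cycle lengths are 8, 1.
A cycle of length ℓ contributes ℓ−1 transpositions, so α is a product of 7 transpositions — odd.

odd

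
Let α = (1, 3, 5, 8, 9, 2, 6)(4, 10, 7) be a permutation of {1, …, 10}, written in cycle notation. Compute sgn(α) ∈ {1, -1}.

The cycle lengths are 7, 3.
A cycle is odd iff its length is even; α has 0 even-length cycles, so sgn(α) = (−1)^0 and α is even.

1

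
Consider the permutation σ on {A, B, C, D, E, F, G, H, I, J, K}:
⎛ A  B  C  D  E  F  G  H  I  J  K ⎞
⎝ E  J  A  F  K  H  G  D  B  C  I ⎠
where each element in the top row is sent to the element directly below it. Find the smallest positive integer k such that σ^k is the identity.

Decomposing into disjoint cycles gives cycle lengths 7, 3, 1.
The order of σ is the least common multiple of its cycle lengths: lcm(7, 3) = 21.

21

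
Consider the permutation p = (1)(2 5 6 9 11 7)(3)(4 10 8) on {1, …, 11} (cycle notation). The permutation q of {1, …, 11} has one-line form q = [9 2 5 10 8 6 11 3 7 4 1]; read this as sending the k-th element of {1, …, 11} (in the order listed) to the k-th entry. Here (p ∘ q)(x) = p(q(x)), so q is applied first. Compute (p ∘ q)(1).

q(1) = 9, then p(9) = 11; composing gives (p ∘ q)(1) = 11.

11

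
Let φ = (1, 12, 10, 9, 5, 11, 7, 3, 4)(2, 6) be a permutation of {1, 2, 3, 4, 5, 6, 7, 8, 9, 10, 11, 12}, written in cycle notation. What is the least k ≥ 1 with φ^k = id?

18

The cycle type of φ is (9, 2, 1).
The order is lcm(9, 2) = 18.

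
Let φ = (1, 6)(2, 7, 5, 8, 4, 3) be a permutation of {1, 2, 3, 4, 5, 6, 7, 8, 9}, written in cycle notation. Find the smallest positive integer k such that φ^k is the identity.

6

The cycle type of φ is (6, 2, 1).
Since disjoint cycles commute, ord(φ) = lcm(6, 2) = 6.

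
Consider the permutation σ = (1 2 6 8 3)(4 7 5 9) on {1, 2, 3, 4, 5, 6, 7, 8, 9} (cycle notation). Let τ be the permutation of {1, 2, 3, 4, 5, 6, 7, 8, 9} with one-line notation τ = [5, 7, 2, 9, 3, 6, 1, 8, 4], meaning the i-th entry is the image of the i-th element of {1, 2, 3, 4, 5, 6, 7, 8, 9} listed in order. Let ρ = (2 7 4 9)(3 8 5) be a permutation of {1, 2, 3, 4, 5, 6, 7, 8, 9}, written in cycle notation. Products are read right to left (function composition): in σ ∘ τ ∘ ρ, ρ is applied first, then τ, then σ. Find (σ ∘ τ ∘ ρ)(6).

Chase 6: ρ(6) = 6; τ(6) = 6; σ(6) = 8. Hence (σ ∘ τ ∘ ρ)(6) = 8.

8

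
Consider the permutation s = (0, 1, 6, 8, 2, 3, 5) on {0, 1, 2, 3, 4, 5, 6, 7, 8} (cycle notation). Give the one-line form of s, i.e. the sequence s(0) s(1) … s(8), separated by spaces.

1 6 3 5 4 0 8 7 2

Each element maps to the next entry in its cycle (wrapping to the front): 0↦1, 1↦6, 2↦3, 3↦5, 4↦4, 5↦0, 6↦8, 7↦7, 8↦2.
So the one-line form is 1 6 3 5 4 0 8 7 2.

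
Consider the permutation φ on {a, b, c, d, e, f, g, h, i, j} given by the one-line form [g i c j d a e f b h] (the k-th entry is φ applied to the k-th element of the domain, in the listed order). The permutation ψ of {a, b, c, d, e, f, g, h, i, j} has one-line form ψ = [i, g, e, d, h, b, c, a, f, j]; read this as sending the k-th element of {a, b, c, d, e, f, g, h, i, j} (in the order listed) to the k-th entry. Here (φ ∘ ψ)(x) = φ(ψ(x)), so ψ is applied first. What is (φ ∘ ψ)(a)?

First apply ψ: ψ(a) = i, then φ(i) = b. Thus (φ ∘ ψ)(a) = b.

b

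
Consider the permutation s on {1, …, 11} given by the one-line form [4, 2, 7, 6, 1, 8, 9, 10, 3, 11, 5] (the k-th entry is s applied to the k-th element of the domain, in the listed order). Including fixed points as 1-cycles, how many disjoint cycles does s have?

3

The cycle decomposition is (1 4 6 8 10 11 5)(2)(3 7 9), which has 3 cycles (counting 1-cycles).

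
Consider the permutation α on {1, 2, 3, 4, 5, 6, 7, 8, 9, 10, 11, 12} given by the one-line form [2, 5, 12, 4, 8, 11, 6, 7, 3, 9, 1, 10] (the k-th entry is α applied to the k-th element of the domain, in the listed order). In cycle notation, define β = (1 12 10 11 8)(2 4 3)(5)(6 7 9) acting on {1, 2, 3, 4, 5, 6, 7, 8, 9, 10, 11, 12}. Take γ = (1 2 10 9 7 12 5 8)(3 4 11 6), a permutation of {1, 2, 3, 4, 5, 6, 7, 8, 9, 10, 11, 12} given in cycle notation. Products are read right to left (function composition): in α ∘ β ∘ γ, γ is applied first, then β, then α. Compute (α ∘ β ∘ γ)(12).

Apply the permutations in order: γ(12) = 5, then β(5) = 5, then α(5) = 8. So (α ∘ β ∘ γ)(12) = 8.

8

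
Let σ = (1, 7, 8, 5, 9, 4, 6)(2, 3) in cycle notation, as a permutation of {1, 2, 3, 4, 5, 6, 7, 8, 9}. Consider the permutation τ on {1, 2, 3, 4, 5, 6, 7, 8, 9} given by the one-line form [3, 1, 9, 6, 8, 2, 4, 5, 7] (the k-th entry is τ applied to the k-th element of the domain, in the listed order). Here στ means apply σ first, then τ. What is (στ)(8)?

8

First apply σ: σ(8) = 5, then τ(5) = 8. Thus (στ)(8) = 8.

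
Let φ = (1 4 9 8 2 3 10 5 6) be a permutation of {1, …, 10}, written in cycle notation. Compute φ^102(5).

5 lies in the 9-cycle (1 4 9 8 2 3 10 5 6).
Since the cycle has length 9, φ^102 acts on it the same as φ^3 (102 mod 9 = 3).
Stepping 3 places around the cycle: 5 → 6 → 1 → 4.

4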